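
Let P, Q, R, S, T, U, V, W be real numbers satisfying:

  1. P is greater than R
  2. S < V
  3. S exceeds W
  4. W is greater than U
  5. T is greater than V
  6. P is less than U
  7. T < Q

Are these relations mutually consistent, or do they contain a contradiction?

Every relation is compatible with R < P < U < W < S < V < T < Q; the set is consistent.

consistent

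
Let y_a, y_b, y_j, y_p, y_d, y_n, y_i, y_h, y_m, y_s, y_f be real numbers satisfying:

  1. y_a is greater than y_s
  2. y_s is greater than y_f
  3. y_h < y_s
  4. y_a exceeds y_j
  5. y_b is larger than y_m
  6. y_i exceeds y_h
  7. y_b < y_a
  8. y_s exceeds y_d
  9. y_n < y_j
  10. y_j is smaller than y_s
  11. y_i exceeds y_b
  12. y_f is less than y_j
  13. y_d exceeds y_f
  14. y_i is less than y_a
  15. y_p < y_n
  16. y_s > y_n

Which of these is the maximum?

y_h is not greatest since y_h < y_s; y_p is not greatest since y_p < y_n; y_m is not greatest since y_m < y_b; y_b is not greatest since y_b < y_a; y_n is not greatest since y_n < y_s; y_i is not greatest since y_i < y_a; y_f is not greatest since y_f < y_d; y_j is not greatest since y_j < y_a; y_d is not greatest since y_d < y_s; y_s is not greatest since y_s < y_a.
Only y_a has nothing above it, so y_a is the maximum.

y_a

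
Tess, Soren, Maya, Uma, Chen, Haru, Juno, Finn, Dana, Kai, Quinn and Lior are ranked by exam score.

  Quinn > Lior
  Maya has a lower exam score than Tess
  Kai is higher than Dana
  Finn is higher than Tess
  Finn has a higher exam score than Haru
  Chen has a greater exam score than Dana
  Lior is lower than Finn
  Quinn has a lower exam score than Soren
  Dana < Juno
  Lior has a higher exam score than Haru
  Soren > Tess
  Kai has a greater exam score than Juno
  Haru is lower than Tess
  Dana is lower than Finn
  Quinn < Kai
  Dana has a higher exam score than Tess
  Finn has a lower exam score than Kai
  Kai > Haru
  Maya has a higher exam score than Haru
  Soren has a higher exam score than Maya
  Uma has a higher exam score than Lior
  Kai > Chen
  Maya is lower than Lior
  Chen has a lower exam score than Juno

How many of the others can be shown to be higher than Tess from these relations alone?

Directly above Tess: Dana, Soren, Finn.
One step further: Chen, Juno, Kai (6 so far).
Nothing else is reachable above Tess; 6 in all.

6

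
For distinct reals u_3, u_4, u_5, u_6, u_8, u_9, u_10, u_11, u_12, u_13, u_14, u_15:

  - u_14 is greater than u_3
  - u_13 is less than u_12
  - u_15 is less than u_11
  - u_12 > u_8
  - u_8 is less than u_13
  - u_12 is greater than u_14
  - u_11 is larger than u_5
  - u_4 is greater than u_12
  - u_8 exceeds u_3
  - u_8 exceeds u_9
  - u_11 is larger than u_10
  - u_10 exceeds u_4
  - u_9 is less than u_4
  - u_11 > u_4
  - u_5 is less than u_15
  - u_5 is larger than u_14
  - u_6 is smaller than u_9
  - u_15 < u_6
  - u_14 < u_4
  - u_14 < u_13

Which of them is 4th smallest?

The consecutive relations fix a unique order: u_3 < u_14 < u_5 < u_15 < u_6 < u_9 < u_8 < u_13 < u_12 < u_4 < u_10 < u_11.
The 4th smallest is u_15.

u_15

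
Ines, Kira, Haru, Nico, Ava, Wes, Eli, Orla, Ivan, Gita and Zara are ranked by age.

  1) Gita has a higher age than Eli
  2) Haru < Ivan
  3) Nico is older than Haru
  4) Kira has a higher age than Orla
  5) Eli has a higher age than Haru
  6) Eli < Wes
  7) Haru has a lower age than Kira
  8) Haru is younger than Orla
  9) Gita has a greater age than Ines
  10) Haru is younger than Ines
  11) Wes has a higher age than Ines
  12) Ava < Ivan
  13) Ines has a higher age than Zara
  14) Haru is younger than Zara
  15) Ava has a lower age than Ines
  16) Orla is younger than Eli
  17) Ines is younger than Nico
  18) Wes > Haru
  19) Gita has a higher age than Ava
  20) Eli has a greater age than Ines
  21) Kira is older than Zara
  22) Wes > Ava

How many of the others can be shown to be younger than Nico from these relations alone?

4

The elements the relations force below Nico are Haru, Zara, Ava, Ines — no chain reaches any other.
That is 4.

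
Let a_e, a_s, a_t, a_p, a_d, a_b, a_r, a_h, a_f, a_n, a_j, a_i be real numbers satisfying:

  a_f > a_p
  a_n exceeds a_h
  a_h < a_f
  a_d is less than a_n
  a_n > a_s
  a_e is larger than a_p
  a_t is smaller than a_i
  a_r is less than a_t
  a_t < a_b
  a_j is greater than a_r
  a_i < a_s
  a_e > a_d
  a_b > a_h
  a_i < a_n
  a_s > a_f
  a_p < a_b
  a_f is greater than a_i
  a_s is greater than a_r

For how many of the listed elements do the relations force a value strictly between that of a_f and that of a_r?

2

Chaining upward from a_r reaches: a_j, a_t, a_i, a_b, a_s, a_n.
Chaining downward from a_f reaches: a_h, a_t, a_i, a_p.
Strictly between a_r and a_f are those in both lists: a_t, a_i — 2 elements.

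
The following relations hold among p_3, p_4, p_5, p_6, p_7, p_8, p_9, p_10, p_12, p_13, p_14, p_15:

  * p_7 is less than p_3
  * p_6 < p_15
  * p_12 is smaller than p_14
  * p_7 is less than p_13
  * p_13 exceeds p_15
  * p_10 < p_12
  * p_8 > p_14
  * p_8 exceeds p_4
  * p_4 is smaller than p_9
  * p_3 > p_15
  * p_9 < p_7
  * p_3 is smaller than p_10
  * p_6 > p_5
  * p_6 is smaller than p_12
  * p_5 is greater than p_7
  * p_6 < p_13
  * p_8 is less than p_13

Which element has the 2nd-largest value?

p_8

The consecutive relations fix a unique order: p_4 < p_9 < p_7 < p_5 < p_6 < p_15 < p_3 < p_10 < p_12 < p_14 < p_8 < p_13.
The 2nd largest is p_8.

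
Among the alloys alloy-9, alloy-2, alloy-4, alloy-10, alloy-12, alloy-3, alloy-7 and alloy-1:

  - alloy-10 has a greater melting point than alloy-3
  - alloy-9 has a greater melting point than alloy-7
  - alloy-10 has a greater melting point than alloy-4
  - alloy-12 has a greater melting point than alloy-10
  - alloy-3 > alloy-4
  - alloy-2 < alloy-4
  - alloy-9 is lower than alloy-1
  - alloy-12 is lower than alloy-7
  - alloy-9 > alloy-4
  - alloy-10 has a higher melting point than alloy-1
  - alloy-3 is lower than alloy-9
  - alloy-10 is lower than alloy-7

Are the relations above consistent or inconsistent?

Chaining the given relations yields alloy-9 < alloy-1 < alloy-10 < alloy-12 < alloy-7, so alloy-9 < alloy-7. But one relation states alloy-7 < alloy-9. These cannot both hold.

inconsistent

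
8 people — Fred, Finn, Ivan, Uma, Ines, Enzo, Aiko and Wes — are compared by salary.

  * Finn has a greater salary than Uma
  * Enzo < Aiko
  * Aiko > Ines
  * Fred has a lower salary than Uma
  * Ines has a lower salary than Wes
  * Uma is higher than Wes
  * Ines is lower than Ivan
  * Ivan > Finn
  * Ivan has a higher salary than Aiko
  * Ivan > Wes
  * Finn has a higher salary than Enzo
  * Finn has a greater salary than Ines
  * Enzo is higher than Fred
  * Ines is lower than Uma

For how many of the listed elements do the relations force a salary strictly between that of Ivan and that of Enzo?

2

Chaining upward from Enzo reaches: Aiko, Finn.
Chaining downward from Ivan reaches: Fred, Ines, Wes, Uma, Aiko, Finn.
Strictly between Enzo and Ivan are those in both lists: Aiko, Finn — 2 elements.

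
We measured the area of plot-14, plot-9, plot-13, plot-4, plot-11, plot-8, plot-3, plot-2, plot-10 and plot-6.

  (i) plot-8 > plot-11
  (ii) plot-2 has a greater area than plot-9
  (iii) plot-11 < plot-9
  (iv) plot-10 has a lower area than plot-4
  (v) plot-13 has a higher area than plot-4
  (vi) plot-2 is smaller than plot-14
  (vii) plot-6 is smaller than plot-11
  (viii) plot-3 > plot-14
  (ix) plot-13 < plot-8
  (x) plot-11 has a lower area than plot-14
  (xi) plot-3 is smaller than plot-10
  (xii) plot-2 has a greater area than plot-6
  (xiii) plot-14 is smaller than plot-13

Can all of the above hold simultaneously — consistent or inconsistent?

consistent

The single ordering plot-6 < plot-11 < plot-9 < plot-2 < plot-14 < plot-3 < plot-10 < plot-4 < plot-13 < plot-8 satisfies every listed relation, so no contradiction arises.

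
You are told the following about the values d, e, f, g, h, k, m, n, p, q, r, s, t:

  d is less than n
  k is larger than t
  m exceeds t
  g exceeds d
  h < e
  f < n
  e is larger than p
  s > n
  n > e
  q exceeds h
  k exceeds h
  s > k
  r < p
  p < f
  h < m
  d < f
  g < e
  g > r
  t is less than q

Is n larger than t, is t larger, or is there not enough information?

undetermined

Following every chain through t: above t we get q, m, k, s.
n is not reached, and no chain runs the other way from n to t.
So the given relations leave the order of t and n undetermined.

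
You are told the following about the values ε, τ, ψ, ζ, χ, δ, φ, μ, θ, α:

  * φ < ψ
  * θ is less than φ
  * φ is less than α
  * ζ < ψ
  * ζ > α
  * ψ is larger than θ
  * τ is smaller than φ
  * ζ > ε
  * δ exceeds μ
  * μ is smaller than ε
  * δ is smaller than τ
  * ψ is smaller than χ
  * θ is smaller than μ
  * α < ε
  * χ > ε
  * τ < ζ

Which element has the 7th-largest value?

τ

Chaining the given pairs: θ < μ < δ < τ < φ < α < ε < ζ < ψ < χ.
Counting 7 from the largest end gives τ.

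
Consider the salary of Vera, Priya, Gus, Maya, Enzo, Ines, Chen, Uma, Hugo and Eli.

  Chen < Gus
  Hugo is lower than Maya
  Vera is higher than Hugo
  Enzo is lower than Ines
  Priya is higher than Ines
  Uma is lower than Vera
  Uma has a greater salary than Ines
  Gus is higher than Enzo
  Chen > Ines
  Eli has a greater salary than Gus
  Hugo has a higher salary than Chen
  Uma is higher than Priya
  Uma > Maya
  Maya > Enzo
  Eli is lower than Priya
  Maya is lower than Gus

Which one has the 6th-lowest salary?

Gus

Chaining the given pairs: Enzo < Ines < Chen < Hugo < Maya < Gus < Eli < Priya < Uma < Vera.
The 6th smallest is Gus.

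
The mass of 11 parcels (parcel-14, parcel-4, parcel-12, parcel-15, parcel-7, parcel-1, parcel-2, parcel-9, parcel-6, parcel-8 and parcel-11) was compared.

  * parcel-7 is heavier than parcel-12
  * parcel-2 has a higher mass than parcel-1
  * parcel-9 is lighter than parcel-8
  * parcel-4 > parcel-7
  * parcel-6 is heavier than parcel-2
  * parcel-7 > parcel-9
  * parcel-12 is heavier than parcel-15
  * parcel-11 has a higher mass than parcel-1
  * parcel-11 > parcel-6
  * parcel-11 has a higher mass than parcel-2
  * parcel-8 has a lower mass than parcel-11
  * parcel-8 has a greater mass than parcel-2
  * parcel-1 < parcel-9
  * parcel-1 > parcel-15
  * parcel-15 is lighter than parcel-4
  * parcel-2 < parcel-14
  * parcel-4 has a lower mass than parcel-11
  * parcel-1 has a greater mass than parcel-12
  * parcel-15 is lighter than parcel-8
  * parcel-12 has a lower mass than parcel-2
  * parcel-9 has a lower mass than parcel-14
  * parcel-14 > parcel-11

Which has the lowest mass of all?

parcel-15

parcel-12 is not least since parcel-15 < parcel-12; parcel-1 is not least since parcel-15 < parcel-1; parcel-2 is not least since parcel-12 < parcel-2; parcel-6 is not least since parcel-2 < parcel-6; parcel-9 is not least since parcel-1 < parcel-9; parcel-7 is not least since parcel-12 < parcel-7; parcel-8 is not least since parcel-2 < parcel-8; parcel-4 is not least since parcel-15 < parcel-4; parcel-11 is not least since parcel-6 < parcel-11; parcel-14 is not least since parcel-2 < parcel-14.
Only parcel-15 has nothing below it, so parcel-15 is the lowest mass.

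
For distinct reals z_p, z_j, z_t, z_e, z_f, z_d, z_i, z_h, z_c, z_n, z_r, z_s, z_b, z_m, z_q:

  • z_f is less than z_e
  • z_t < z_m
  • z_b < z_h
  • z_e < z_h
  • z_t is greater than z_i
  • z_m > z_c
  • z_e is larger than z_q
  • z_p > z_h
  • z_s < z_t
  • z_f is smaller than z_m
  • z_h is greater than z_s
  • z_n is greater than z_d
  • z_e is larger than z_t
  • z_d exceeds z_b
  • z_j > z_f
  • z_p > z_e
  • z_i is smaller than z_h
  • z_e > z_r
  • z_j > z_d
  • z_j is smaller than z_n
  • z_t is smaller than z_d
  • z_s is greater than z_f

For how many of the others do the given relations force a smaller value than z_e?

6

Directly below z_e: z_f, z_q, z_t, z_r.
One step further: z_i, z_s (6 so far).
Nothing else is reachable below z_e; 6 in all.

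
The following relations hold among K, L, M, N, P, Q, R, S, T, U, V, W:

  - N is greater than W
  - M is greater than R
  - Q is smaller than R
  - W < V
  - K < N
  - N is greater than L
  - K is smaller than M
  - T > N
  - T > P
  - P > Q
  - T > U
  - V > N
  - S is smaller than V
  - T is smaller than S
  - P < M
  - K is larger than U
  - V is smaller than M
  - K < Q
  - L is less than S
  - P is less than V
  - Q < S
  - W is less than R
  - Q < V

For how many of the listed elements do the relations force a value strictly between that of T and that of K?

3

Chaining upward from K reaches: Q, P, N, S, V, R, M.
Chaining downward from T reaches: W, U, Q, P, L, N.
Strictly between K and T are those in both lists: Q, P, N — 3 elements.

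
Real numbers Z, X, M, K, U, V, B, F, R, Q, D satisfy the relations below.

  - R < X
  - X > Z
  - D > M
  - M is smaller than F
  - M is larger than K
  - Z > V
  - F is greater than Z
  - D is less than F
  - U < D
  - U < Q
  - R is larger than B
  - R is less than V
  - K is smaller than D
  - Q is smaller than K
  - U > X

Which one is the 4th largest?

K

Piecing the relations together gives one ordering: B < R < V < Z < X < U < Q < K < M < D < F.
The 4th largest is K.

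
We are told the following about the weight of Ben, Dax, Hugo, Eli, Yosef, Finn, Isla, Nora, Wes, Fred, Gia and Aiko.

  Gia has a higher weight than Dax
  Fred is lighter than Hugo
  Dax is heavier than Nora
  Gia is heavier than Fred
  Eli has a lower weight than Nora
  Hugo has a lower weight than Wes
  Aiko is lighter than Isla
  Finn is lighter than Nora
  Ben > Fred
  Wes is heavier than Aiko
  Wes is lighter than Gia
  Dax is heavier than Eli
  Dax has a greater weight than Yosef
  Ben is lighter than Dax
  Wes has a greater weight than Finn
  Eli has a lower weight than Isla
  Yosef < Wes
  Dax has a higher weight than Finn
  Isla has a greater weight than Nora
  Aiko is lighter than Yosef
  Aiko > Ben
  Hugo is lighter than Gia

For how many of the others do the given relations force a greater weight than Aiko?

5

Directly above Aiko: Yosef, Isla, Wes.
One step further: Dax, Gia (5 so far).
No other element is forced above Aiko by the given relations, so the count is 5.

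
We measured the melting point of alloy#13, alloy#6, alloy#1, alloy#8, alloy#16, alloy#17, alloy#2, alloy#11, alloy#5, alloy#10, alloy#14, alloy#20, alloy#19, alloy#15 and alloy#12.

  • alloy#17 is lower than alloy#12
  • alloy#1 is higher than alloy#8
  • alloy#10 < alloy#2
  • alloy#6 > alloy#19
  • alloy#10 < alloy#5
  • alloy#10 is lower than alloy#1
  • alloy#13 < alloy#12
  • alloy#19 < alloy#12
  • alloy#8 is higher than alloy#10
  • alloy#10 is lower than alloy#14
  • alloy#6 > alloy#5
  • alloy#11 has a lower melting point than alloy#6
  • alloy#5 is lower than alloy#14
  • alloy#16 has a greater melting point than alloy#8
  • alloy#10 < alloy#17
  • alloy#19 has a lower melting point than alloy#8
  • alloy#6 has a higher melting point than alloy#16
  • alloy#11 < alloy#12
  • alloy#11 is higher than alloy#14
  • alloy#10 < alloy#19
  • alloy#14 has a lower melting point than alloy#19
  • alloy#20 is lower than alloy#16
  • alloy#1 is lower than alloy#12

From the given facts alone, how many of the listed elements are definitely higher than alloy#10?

11

The elements the relations force above alloy#10 are alloy#17, alloy#5, alloy#14, alloy#11, alloy#19, alloy#8, alloy#1, alloy#2, alloy#16, alloy#12, alloy#6 — no chain reaches any other.
That is 11.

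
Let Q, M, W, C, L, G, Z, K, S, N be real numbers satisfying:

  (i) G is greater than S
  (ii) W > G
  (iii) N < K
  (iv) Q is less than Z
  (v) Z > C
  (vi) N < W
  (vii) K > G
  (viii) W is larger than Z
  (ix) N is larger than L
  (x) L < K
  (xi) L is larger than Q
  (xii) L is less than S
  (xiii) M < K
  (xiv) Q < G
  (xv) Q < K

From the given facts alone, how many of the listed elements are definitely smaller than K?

Directly below K: Q, M, L, N, G.
One step further: S (6 so far).
Nothing else is reachable below K; 6 in all.

6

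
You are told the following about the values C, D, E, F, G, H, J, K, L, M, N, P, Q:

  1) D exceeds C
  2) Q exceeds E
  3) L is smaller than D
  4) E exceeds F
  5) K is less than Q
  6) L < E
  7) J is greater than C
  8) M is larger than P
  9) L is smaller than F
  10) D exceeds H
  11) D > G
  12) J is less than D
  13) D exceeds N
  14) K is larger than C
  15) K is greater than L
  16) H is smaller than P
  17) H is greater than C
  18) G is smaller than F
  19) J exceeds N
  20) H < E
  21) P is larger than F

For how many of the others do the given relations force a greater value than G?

6

Directly above G: F, D.
One step further: P, E (4 so far).
One step further: M, Q (6 so far).
No other element is forced above G by the given relations, so the count is 6.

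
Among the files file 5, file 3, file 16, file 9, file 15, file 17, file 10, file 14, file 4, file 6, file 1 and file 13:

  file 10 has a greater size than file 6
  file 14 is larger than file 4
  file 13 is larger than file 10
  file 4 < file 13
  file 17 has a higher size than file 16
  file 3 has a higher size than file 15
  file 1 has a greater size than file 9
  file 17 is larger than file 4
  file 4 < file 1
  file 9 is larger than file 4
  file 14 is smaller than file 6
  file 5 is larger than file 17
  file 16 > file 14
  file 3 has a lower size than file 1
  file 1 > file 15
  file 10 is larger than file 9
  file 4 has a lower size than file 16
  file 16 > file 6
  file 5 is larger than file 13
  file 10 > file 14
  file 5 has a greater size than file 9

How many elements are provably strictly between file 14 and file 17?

2

Chaining upward from file 14 reaches: file 6, file 16, file 10, file 13, file 5.
Chaining downward from file 17 reaches: file 4, file 6, file 16.
Strictly between file 14 and file 17 are those in both lists: file 6, file 16 — 2 elements.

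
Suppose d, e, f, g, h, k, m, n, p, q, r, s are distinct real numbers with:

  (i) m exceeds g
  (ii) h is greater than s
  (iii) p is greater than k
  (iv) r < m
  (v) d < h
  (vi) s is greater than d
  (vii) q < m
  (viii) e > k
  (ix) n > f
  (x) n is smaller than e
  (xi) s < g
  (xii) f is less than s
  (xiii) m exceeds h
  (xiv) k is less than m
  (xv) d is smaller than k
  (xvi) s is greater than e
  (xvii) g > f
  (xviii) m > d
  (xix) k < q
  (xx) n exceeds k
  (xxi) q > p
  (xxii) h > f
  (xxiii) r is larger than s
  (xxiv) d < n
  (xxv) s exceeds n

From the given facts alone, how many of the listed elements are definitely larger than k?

9

The elements the relations force above k are n, e, s, p, g, r, q, h, m — no chain reaches any other.
That is 9.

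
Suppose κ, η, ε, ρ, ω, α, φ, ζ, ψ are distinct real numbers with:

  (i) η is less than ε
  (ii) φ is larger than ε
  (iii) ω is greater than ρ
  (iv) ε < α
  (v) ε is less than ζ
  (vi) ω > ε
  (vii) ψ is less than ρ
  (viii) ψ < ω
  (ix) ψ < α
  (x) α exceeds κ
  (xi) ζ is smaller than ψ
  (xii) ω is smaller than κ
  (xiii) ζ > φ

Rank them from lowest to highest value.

Each adjacent pair is fixed by a given relation: η < ε; ε < φ; φ < ζ; ζ < ψ; ψ < ρ; ρ < ω; ω < κ; κ < α. Chaining them end to end gives the full order.

η < ε < φ < ζ < ψ < ρ < ω < κ < α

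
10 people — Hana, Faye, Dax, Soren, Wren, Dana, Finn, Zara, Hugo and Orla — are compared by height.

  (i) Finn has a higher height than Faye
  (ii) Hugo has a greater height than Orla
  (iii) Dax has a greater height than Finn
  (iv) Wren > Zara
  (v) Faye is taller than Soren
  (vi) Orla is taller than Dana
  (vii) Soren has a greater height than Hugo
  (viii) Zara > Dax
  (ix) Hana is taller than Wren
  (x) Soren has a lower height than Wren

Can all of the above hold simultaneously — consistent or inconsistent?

consistent

The single ordering Dana < Orla < Hugo < Soren < Faye < Finn < Dax < Zara < Wren < Hana satisfies every listed relation, so no contradiction arises.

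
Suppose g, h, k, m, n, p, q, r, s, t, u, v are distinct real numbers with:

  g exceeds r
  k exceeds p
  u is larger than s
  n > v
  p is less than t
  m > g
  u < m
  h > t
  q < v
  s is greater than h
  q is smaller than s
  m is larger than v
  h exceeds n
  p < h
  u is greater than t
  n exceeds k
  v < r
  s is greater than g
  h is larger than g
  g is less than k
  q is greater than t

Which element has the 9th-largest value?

v

Chaining the given pairs: p < t < q < v < r < g < k < n < h < s < u < m.
Counting 9 from the largest end gives v.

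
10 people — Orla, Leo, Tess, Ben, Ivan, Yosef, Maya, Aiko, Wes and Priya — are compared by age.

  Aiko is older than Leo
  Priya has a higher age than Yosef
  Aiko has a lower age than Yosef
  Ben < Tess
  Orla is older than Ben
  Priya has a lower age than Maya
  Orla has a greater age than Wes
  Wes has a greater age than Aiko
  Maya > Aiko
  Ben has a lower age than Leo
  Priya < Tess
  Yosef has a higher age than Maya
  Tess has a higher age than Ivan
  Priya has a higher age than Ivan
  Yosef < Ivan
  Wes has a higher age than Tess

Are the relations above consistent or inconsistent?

We have Priya < Maya stated directly, yet also Maya < Yosef < Ivan < Priya by chaining the others — so Maya < Priya. Contradiction.

inconsistent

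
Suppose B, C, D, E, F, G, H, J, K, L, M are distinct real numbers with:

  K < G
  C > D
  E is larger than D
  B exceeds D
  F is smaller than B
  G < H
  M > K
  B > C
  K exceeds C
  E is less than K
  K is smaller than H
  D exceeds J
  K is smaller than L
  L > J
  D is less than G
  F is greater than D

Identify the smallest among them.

J

Chaining upward from J: directly above it, D, L; then C, E, G, F, B; then K, H; then M.
That covers every other element, and nothing is given below J, so J is the smallest.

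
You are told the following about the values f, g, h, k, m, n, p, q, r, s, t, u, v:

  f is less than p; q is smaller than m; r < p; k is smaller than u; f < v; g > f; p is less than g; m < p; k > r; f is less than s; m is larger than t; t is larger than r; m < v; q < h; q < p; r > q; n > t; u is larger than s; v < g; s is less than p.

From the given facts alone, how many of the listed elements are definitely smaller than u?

5

The elements the relations force below u are f, q, r, k, s — no chain reaches any other.
That is 5.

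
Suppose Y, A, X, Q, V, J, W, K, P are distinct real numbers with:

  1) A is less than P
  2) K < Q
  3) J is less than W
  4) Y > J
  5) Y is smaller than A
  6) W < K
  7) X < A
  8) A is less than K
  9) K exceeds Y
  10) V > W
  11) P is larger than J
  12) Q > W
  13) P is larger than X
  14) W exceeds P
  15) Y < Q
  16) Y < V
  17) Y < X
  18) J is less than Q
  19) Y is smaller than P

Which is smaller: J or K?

J

Link the given pairs in sequence: J < Y; Y < X; X < A; A < P; P < W; W < K.
Chaining these gives J < Y < X < A < P < W < K.
So J < K; J is the smaller of the two.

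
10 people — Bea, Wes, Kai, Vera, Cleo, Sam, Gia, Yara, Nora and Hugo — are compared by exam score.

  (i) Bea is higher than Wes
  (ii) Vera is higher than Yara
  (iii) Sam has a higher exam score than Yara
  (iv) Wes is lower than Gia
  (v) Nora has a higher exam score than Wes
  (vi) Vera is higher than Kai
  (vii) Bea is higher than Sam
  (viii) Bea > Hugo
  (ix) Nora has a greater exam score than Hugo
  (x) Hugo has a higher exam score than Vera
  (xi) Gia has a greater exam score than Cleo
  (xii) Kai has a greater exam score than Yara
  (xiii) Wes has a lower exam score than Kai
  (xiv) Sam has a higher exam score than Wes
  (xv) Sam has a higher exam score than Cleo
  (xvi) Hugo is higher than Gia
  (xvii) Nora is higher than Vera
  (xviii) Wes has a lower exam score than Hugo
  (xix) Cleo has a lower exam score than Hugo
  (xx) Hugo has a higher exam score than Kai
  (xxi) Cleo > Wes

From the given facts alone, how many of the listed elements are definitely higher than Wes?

8

From Wes the given relations immediately reach Cleo, Kai, Gia, Hugo, Sam, Nora, Bea.
From those, Vera — 8 in total.
No other element is forced above Wes by the given relations, so the count is 8.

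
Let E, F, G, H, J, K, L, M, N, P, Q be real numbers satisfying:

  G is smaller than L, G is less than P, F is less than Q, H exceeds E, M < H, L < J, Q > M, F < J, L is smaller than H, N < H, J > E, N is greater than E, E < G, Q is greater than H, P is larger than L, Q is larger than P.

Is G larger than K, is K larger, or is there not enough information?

undetermined

Following every chain through G: above G we get L, P, H, J, Q; below G we get E.
K is not reached, and no chain runs the other way from K to G.
So the given relations leave the order of G and K undetermined.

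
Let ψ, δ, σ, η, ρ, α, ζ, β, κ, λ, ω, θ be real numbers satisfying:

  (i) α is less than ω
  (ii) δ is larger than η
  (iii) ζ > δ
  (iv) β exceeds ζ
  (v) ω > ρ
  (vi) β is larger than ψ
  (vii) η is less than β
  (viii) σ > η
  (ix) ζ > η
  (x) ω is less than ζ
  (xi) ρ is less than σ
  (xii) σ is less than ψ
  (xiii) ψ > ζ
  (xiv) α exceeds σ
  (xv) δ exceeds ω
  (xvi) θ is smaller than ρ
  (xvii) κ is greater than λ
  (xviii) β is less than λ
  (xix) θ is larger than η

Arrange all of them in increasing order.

Nothing is placed below η, so it is least; from there η < θ; θ < ρ; ρ < σ; σ < α; α < ω; ω < δ; δ < ζ; ζ < ψ; ψ < β; β < λ; λ < κ, each given directly.

η < θ < ρ < σ < α < ω < δ < ζ < ψ < β < λ < κ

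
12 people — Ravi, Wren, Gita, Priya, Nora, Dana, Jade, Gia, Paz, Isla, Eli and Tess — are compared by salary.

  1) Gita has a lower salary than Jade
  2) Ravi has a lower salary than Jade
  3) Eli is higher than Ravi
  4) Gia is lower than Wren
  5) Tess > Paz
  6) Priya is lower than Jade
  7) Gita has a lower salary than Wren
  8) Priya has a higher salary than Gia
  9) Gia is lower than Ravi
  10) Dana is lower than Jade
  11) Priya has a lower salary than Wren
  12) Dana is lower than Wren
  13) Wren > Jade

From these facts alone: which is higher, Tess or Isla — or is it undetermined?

undetermined

Following every chain through Isla: nothing is chained to Isla.
Tess is not reached, and no chain runs the other way from Tess to Isla.
So the given relations leave the order of Isla and Tess undetermined.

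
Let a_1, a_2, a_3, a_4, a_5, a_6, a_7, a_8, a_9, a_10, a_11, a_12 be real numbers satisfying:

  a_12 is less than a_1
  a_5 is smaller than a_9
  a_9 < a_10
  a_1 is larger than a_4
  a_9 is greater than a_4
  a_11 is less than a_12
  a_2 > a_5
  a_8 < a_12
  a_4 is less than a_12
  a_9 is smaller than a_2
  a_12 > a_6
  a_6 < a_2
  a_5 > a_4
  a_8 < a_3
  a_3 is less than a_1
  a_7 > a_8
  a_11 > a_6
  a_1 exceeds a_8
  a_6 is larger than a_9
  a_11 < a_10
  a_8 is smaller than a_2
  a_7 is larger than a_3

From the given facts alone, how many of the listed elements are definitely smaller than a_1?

8

From a_1 the given relations immediately reach a_4, a_8, a_12, a_3.
From those, a_6, a_11 — 6 in total.
From those, a_9 — 7 in total.
From those, a_5 — 8 in total.
No other element is forced below a_1 by the given relations, so the count is 8.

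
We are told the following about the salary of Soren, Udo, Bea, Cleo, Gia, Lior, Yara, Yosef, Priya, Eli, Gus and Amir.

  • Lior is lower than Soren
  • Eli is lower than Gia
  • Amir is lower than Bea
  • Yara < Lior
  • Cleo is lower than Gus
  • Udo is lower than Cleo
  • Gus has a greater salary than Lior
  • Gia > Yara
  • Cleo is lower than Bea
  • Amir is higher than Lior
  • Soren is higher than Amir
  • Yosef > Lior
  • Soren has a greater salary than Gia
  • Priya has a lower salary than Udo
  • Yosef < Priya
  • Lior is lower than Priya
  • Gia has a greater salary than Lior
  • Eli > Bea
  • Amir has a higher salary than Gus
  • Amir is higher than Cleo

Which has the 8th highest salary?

Udo

Chaining the given pairs: Yara < Lior < Yosef < Priya < Udo < Cleo < Gus < Amir < Bea < Eli < Gia < Soren.
Counting 8 from the largest end gives Udo.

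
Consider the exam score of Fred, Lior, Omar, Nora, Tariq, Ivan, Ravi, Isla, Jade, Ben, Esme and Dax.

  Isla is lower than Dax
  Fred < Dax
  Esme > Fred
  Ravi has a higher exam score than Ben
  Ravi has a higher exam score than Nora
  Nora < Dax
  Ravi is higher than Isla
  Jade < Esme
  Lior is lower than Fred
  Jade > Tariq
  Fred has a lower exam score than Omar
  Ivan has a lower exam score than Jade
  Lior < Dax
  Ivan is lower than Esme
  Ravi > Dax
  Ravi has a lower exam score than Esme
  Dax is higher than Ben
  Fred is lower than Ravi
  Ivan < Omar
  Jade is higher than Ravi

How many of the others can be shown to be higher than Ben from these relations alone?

4

Directly above Ben: Dax, Ravi.
One step further: Jade, Esme (4 so far).
No other element is forced above Ben by the given relations, so the count is 4.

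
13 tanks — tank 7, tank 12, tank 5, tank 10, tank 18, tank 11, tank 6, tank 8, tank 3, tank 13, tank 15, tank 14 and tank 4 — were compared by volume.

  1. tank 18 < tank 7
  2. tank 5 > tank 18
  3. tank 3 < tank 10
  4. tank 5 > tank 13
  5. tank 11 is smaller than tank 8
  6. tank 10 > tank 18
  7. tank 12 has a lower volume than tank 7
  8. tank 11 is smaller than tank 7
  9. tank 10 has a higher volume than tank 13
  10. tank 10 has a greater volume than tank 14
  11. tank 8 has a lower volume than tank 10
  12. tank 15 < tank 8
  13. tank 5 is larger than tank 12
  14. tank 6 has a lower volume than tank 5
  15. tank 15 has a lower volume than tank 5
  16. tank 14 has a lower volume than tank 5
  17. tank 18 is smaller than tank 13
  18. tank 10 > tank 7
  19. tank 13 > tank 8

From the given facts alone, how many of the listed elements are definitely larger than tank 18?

Directly above tank 18: tank 7, tank 13, tank 10, tank 5.
Nothing else is reachable above tank 18; 4 in all.

4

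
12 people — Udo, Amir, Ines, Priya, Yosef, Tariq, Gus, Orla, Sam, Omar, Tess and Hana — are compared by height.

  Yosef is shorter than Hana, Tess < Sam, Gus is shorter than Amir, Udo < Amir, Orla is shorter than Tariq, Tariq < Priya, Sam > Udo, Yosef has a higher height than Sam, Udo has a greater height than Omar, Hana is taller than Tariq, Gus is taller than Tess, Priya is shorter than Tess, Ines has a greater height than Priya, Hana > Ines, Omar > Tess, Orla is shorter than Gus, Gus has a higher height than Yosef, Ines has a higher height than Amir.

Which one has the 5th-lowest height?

Piecing the relations together gives one ordering: Orla < Tariq < Priya < Tess < Omar < Udo < Sam < Yosef < Gus < Amir < Ines < Hana.
The 5th smallest is Omar.

Omar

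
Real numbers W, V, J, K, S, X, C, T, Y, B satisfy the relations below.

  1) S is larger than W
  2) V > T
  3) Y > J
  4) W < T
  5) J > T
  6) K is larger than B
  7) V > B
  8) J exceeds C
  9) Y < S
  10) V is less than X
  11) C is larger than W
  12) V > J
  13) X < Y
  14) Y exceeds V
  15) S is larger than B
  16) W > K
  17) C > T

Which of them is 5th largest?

The consecutive relations fix a unique order: B < K < W < T < C < J < V < X < Y < S.
The 5th largest is J.

J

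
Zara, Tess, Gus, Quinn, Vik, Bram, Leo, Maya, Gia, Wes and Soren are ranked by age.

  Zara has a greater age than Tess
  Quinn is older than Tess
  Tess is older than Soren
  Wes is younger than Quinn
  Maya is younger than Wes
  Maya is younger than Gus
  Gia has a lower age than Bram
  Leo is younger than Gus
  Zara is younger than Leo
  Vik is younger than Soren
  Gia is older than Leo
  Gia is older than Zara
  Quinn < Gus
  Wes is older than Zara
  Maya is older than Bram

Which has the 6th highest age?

The consecutive relations fix a unique order: Vik < Soren < Tess < Zara < Leo < Gia < Bram < Maya < Wes < Quinn < Gus.
The 6th largest is Gia.

Gia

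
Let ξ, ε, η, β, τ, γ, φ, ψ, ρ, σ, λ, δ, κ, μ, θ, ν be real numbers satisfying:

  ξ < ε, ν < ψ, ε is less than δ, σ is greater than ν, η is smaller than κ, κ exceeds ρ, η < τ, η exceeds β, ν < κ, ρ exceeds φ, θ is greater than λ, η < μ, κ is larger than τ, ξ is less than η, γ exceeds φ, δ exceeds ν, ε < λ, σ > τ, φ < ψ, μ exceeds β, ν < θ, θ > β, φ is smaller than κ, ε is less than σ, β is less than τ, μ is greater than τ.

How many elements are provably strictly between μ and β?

Chaining upward from β reaches: η, τ, κ, θ, σ.
Chaining downward from μ reaches: ξ, η, τ.
Strictly between β and μ are those in both lists: η, τ — 2 elements.

2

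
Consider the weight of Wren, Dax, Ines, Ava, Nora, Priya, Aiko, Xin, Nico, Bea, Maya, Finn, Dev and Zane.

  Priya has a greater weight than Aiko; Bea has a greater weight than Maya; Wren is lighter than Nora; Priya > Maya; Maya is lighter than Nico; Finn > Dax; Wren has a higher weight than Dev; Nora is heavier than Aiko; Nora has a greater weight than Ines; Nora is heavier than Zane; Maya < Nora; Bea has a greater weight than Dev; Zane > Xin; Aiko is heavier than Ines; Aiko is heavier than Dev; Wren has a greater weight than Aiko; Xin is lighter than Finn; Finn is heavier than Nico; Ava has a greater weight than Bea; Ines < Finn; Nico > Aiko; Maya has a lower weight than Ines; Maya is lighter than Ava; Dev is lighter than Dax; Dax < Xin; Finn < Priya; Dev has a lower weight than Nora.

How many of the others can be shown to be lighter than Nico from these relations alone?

The elements the relations force below Nico are Dev, Maya, Ines, Aiko — no chain reaches any other.
That is 4.

4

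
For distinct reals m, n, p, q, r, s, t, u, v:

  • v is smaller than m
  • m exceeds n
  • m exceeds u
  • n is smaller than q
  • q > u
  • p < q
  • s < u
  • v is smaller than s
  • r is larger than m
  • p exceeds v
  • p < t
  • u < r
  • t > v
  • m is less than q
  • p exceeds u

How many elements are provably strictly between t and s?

2

The relations place s below t. An element lies strictly between them when it is forced above s and also forced below t.
Above s: {u, p, m, r, q}. Below t: {v, u, p}.
Intersection: {u, p} — 2.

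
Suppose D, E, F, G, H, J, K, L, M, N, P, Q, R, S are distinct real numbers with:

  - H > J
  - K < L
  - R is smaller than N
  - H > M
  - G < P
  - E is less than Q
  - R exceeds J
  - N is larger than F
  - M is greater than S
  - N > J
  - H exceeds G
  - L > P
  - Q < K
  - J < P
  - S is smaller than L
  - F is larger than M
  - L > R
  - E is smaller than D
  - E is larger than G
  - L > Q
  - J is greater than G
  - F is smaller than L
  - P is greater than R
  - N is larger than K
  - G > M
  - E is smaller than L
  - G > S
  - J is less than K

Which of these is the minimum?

M is not least since S < M; G is not least since S < G; J is not least since G < J; E is not least since G < E; H is not least since G < H; Q is not least since E < Q; F is not least since M < F; R is not least since J < R; K is not least since J < K; D is not least since E < D; P is not least since G < P; L is not least since Q < L; N is not least since J < N.
Only S has nothing below it, so S is the minimum.

S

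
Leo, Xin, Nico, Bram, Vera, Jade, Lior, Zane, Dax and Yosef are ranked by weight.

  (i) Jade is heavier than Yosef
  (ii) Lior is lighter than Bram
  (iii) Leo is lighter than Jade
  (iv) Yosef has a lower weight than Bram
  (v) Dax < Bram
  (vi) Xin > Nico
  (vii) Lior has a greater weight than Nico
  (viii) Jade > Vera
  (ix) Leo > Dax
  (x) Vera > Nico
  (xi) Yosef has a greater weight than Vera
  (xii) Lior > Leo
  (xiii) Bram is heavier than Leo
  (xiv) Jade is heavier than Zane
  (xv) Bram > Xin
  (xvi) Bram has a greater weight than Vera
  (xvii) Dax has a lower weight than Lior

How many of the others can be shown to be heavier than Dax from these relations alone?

From Dax the given relations immediately reach Leo, Lior, Bram.
From those, Jade — 4 in total.
No other element is forced above Dax by the given relations, so the count is 4.

4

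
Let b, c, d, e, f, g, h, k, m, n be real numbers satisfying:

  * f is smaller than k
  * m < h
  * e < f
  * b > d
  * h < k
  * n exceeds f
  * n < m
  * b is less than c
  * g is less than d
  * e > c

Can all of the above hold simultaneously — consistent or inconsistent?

Every relation is compatible with g < d < b < c < e < f < n < m < h < k; the set is consistent.

consistent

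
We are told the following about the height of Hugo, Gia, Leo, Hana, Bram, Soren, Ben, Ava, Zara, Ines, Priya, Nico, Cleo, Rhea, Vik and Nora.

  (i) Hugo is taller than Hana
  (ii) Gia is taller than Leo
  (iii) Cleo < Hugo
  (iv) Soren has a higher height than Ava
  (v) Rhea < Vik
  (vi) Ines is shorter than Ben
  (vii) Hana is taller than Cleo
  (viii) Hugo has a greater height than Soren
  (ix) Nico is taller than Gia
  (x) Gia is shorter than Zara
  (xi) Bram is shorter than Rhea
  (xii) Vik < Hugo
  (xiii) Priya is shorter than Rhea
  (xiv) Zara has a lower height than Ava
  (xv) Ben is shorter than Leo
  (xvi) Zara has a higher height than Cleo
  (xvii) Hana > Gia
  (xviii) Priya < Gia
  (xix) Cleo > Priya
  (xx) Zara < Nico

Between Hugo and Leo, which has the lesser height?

Leo < Gia and Gia < Zara give Leo < Zara.
Then Zara < Ava extends the chain to Ava.
With Ava < Soren: Leo < Gia < Zara < Ava < Soren.
With Soren < Hugo: Leo < Gia < Zara < Ava < Soren < Hugo.
So Leo < Hugo; Leo is the shorter of the two.

Leo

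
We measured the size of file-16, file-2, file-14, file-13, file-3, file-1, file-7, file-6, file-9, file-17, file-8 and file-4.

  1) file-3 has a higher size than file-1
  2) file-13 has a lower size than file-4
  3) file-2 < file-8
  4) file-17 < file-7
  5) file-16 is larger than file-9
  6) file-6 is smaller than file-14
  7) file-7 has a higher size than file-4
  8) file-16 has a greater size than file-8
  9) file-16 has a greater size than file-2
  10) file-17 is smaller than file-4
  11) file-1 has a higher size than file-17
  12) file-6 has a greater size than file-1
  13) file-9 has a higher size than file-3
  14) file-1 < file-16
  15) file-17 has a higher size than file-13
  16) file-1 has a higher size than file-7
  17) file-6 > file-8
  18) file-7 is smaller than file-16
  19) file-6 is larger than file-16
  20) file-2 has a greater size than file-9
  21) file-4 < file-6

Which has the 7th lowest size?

Chaining the given pairs: file-13 < file-17 < file-4 < file-7 < file-1 < file-3 < file-9 < file-2 < file-8 < file-16 < file-6 < file-14.
The 7th smallest is file-9.

file-9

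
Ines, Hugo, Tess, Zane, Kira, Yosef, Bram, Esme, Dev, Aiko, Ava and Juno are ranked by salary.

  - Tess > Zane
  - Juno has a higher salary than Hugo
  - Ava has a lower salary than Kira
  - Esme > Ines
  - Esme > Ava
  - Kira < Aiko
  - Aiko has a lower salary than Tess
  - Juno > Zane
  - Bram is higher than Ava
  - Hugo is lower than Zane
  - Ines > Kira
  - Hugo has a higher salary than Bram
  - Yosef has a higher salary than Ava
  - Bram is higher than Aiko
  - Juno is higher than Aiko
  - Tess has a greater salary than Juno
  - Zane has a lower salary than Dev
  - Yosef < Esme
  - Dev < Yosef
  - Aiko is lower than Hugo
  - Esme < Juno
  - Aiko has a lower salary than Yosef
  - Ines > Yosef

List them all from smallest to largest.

Each adjacent pair is fixed by a given relation: Ava < Kira; Kira < Aiko; Aiko < Bram; Bram < Hugo; Hugo < Zane; Zane < Dev; Dev < Yosef; Yosef < Ines; Ines < Esme; Esme < Juno; Juno < Tess. Chaining them end to end gives the full order.

Ava < Kira < Aiko < Bram < Hugo < Zane < Dev < Yosef < Ines < Esme < Juno < Tess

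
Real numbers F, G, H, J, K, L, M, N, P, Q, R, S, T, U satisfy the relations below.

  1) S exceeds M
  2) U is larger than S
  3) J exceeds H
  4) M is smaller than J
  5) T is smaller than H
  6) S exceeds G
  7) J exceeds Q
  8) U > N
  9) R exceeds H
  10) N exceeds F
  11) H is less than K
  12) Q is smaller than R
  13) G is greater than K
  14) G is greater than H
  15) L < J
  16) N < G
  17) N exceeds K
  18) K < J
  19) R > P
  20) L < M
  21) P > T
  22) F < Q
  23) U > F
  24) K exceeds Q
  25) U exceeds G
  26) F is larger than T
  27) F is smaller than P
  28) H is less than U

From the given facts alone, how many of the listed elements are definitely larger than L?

The elements the relations force above L are M, J, S, U — no chain reaches any other.
That is 4.

4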